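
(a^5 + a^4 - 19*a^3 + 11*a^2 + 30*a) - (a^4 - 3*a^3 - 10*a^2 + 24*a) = a^5 - 16*a^3 + 21*a^2 + 6*a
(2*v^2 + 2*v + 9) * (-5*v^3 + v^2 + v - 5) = -10*v^5 - 8*v^4 - 41*v^3 + v^2 - v - 45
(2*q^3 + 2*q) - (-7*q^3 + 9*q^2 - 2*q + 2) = 9*q^3 - 9*q^2 + 4*q - 2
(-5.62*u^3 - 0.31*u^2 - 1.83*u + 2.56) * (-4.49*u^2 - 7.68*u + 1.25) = 25.2338*u^5 + 44.5535*u^4 + 3.5725*u^3 + 2.1725*u^2 - 21.9483*u + 3.2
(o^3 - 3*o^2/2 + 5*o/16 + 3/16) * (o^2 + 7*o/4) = o^5 + o^4/4 - 37*o^3/16 + 47*o^2/64 + 21*o/64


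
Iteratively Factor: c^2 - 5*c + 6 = (c - 3)*(c - 2)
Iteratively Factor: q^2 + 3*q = (q + 3)*(q)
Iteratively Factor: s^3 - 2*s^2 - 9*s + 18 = (s - 2)*(s^2 - 9) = (s - 3)*(s - 2)*(s + 3)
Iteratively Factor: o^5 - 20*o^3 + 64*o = (o)*(o^4 - 20*o^2 + 64) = o*(o + 2)*(o^3 - 2*o^2 - 16*o + 32) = o*(o - 2)*(o + 2)*(o^2 - 16) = o*(o - 2)*(o + 2)*(o + 4)*(o - 4)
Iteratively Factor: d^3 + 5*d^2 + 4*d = (d + 1)*(d^2 + 4*d) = (d + 1)*(d + 4)*(d)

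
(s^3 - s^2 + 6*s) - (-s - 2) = s^3 - s^2 + 7*s + 2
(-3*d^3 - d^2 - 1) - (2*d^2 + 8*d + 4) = -3*d^3 - 3*d^2 - 8*d - 5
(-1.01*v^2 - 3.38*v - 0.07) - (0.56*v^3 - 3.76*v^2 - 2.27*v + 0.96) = -0.56*v^3 + 2.75*v^2 - 1.11*v - 1.03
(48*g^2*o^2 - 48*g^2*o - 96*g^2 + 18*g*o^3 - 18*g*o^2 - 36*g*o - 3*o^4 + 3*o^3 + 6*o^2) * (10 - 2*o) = -96*g^2*o^3 + 576*g^2*o^2 - 288*g^2*o - 960*g^2 - 36*g*o^4 + 216*g*o^3 - 108*g*o^2 - 360*g*o + 6*o^5 - 36*o^4 + 18*o^3 + 60*o^2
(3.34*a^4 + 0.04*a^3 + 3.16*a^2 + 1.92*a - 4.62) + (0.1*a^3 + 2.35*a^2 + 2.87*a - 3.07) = 3.34*a^4 + 0.14*a^3 + 5.51*a^2 + 4.79*a - 7.69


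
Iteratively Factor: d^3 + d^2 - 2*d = (d - 1)*(d^2 + 2*d) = d*(d - 1)*(d + 2)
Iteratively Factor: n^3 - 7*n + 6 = (n - 1)*(n^2 + n - 6) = (n - 2)*(n - 1)*(n + 3)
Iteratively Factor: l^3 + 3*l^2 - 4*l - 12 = (l + 3)*(l^2 - 4) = (l + 2)*(l + 3)*(l - 2)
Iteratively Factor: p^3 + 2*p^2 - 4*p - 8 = (p - 2)*(p^2 + 4*p + 4) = (p - 2)*(p + 2)*(p + 2)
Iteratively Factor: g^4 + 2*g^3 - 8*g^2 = (g - 2)*(g^3 + 4*g^2) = (g - 2)*(g + 4)*(g^2) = g*(g - 2)*(g + 4)*(g)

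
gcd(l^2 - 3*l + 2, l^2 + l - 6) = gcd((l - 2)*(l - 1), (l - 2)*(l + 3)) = l - 2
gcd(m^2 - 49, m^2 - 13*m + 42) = m - 7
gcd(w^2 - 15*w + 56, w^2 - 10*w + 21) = w - 7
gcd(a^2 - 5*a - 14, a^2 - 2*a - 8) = a + 2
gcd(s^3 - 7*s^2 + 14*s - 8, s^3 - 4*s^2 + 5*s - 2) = s^2 - 3*s + 2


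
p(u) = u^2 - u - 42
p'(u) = 2*u - 1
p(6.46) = -6.73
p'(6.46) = 11.92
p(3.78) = -31.49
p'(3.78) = 6.56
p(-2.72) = -31.88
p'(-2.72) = -6.44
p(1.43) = -41.39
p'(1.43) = 1.86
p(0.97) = -42.03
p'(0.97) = 0.94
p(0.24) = -42.18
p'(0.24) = -0.52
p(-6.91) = 12.66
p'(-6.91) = -14.82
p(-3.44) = -26.73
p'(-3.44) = -7.88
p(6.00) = -12.00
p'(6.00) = 11.00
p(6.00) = -12.00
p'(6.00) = 11.00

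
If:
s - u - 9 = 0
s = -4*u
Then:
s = 36/5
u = -9/5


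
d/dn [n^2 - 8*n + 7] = 2*n - 8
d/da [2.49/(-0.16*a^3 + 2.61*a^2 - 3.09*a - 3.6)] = (1.1952*a^2 - 12.9978*a + 7.6941)/(0.16*a^3 - 2.61*a^2 + 3.09*a + 3.6)^2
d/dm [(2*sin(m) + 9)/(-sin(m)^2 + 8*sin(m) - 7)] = 2*(sin(m)^2 + 9*sin(m) - 43)*cos(m)/(sin(m)^2 - 8*sin(m) + 7)^2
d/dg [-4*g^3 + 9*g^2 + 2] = 6*g*(3 - 2*g)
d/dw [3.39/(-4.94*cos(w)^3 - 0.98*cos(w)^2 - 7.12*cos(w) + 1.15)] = (50.2398*sin(w)^2 - 6.6444*cos(w) - 74.3766)*sin(w)/(4.94*cos(w)^3 + 0.98*cos(w)^2 + 7.12*cos(w) - 1.15)^2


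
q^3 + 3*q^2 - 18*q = q*(q - 3)*(q + 6)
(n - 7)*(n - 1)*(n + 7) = n^3 - n^2 - 49*n + 49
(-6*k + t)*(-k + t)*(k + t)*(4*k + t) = 24*k^4 + 2*k^3*t - 25*k^2*t^2 - 2*k*t^3 + t^4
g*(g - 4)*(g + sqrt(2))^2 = g^4 - 4*g^3 + 2*sqrt(2)*g^3 - 8*sqrt(2)*g^2 + 2*g^2 - 8*g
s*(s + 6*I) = s^2 + 6*I*s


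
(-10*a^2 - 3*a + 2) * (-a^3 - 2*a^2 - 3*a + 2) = 10*a^5 + 23*a^4 + 34*a^3 - 15*a^2 - 12*a + 4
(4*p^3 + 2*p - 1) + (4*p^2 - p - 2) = 4*p^3 + 4*p^2 + p - 3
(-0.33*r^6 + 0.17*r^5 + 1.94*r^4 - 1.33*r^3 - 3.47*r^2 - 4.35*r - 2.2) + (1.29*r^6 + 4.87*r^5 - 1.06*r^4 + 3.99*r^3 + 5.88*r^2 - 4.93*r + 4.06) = 0.96*r^6 + 5.04*r^5 + 0.88*r^4 + 2.66*r^3 + 2.41*r^2 - 9.28*r + 1.86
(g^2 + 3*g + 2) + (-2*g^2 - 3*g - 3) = -g^2 - 1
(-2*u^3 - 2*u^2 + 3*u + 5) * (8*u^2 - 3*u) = -16*u^5 - 10*u^4 + 30*u^3 + 31*u^2 - 15*u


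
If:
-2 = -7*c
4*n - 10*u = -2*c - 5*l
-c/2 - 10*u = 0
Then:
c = 2/7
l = -4*n/5 - 1/7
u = -1/70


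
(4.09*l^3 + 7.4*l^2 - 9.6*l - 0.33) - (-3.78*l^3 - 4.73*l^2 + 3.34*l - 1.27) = 7.87*l^3 + 12.13*l^2 - 12.94*l + 0.94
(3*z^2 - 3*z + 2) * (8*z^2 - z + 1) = 24*z^4 - 27*z^3 + 22*z^2 - 5*z + 2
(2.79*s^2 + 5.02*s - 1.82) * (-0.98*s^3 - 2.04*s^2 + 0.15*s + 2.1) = -2.7342*s^5 - 10.6112*s^4 - 8.0387*s^3 + 10.3248*s^2 + 10.269*s - 3.822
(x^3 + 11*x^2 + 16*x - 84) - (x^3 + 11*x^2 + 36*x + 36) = -20*x - 120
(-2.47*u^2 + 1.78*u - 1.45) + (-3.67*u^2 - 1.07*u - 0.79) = -6.14*u^2 + 0.71*u - 2.24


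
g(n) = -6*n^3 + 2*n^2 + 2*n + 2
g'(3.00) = -148.00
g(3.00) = -136.00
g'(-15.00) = -4108.00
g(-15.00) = 20672.00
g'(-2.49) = -119.56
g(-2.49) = 102.05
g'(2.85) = -132.80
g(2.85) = -114.95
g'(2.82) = -129.86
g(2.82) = -111.01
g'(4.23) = -303.15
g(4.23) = -407.88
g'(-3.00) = -172.00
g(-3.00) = 176.00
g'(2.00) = -62.00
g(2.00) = -34.00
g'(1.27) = -21.95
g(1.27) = -4.52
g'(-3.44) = -224.76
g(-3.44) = 263.03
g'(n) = -18*n^2 + 4*n + 2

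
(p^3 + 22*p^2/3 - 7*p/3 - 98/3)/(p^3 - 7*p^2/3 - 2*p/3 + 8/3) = (3*p^2 + 28*p + 49)/(3*p^2 - p - 4)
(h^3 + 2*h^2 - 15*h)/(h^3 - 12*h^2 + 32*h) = (h^2 + 2*h - 15)/(h^2 - 12*h + 32)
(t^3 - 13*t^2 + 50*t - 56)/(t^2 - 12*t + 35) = (t^2 - 6*t + 8)/(t - 5)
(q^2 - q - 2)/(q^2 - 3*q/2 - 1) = 2*(q + 1)/(2*q + 1)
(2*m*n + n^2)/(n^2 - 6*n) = (2*m + n)/(n - 6)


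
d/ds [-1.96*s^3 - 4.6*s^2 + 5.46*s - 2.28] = -5.88*s^2 - 9.2*s + 5.46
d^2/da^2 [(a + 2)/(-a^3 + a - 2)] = 2*(-(a + 2)*(3*a^2 - 1)^2 + (3*a^2 + 3*a*(a + 2) - 1)*(a^3 - a + 2))/(a^3 - a + 2)^3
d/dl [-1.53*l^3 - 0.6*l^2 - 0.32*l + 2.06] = -4.59*l^2 - 1.2*l - 0.32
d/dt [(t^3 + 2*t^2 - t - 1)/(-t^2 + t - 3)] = (-t^4 + 2*t^3 - 8*t^2 - 14*t + 4)/(t^4 - 2*t^3 + 7*t^2 - 6*t + 9)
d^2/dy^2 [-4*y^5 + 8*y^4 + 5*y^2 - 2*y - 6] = -80*y^3 + 96*y^2 + 10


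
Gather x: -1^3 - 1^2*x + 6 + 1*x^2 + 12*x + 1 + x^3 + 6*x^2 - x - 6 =x^3 + 7*x^2 + 10*x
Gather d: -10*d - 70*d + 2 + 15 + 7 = 24 - 80*d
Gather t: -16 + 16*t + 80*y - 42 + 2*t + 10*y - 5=18*t + 90*y - 63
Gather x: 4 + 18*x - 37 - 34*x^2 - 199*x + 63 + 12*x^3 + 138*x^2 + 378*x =12*x^3 + 104*x^2 + 197*x + 30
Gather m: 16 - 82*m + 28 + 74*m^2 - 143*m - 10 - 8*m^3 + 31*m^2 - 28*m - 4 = -8*m^3 + 105*m^2 - 253*m + 30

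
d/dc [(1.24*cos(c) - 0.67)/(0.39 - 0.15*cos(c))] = -0.3831*sin(c)/(0.15*cos(c) - 0.39)^2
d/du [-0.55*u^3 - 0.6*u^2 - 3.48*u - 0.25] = -1.65*u^2 - 1.2*u - 3.48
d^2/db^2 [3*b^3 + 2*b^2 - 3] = 18*b + 4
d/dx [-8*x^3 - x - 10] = -24*x^2 - 1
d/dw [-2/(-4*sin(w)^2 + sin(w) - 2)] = 2*(1 - 8*sin(w))*cos(w)/(4*sin(w)^2 - sin(w) + 2)^2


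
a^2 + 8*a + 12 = (a + 2)*(a + 6)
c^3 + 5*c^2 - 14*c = c*(c - 2)*(c + 7)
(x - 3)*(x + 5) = x^2 + 2*x - 15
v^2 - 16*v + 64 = (v - 8)^2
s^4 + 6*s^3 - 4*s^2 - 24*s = s*(s - 2)*(s + 2)*(s + 6)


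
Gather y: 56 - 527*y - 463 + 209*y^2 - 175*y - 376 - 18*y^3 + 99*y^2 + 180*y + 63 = -18*y^3 + 308*y^2 - 522*y - 720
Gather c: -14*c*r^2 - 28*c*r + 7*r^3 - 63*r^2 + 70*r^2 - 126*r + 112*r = c*(-14*r^2 - 28*r) + 7*r^3 + 7*r^2 - 14*r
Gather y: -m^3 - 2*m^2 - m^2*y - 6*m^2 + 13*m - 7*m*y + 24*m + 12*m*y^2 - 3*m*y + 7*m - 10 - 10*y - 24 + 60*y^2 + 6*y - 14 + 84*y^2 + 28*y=-m^3 - 8*m^2 + 44*m + y^2*(12*m + 144) + y*(-m^2 - 10*m + 24) - 48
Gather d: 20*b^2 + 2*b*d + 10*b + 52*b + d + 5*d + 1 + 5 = 20*b^2 + 62*b + d*(2*b + 6) + 6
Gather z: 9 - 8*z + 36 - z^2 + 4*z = -z^2 - 4*z + 45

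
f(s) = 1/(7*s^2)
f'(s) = -2/(7*s^3)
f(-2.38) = 0.03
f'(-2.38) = 0.02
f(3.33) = 0.01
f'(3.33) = -0.01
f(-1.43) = 0.07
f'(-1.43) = 0.10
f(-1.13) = 0.11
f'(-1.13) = 0.20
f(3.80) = 0.01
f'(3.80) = -0.01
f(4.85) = 0.01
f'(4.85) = -0.00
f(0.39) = 0.94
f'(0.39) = -4.82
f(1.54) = 0.06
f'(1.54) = -0.08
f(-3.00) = 0.02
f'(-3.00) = 0.01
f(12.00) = 0.00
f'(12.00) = 0.00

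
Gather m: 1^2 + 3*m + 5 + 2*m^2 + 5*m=2*m^2 + 8*m + 6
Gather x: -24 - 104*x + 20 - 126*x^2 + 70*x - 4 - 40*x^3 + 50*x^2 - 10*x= -40*x^3 - 76*x^2 - 44*x - 8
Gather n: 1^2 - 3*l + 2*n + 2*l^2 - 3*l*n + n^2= 2*l^2 - 3*l + n^2 + n*(2 - 3*l) + 1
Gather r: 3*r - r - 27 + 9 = 2*r - 18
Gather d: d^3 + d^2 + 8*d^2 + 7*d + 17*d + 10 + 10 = d^3 + 9*d^2 + 24*d + 20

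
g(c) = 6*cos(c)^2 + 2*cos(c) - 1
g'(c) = -12*sin(c)*cos(c) - 2*sin(c)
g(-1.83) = -1.12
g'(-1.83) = -1.04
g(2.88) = 2.67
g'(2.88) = 2.48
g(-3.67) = 1.75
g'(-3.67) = 4.22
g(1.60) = -1.05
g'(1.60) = -1.65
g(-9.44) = 3.00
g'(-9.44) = 0.15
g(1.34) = -0.23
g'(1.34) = -4.62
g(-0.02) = 7.00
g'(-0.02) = 0.28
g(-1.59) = -1.04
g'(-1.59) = 1.77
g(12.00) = 4.96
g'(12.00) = 6.51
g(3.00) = 2.90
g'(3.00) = 1.39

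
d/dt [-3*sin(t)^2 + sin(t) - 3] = (1 - 6*sin(t))*cos(t)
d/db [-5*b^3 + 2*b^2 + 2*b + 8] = -15*b^2 + 4*b + 2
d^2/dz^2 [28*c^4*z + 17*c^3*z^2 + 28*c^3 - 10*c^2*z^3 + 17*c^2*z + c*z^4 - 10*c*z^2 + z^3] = 34*c^3 - 60*c^2*z + 12*c*z^2 - 20*c + 6*z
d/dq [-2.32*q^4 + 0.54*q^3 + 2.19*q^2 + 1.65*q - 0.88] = -9.28*q^3 + 1.62*q^2 + 4.38*q + 1.65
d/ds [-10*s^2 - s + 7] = -20*s - 1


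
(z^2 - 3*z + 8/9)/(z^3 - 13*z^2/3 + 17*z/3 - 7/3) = (9*z^2 - 27*z + 8)/(3*(3*z^3 - 13*z^2 + 17*z - 7))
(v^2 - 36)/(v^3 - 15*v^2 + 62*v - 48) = (v + 6)/(v^2 - 9*v + 8)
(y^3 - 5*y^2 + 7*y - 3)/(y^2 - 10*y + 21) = (y^2 - 2*y + 1)/(y - 7)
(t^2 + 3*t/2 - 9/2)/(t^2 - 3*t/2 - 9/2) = (-2*t^2 - 3*t + 9)/(-2*t^2 + 3*t + 9)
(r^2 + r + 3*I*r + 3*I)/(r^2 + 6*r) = (r^2 + r + 3*I*r + 3*I)/(r*(r + 6))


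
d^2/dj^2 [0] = 0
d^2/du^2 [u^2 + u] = 2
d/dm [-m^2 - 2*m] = -2*m - 2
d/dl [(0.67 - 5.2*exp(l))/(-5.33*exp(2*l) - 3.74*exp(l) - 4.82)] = (-27.716*exp(2*l) + 7.1422*exp(l) + 27.5698)*exp(l)/(28.4089*exp(4*l) + 39.8684*exp(3*l) + 65.3688*exp(2*l) + 36.0536*exp(l) + 23.2324)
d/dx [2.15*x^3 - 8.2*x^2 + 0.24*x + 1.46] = 6.45*x^2 - 16.4*x + 0.24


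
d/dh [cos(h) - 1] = -sin(h)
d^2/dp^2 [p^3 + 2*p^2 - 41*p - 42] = 6*p + 4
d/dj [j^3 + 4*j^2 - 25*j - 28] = 3*j^2 + 8*j - 25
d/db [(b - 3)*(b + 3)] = 2*b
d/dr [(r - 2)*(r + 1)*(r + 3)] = 3*r^2 + 4*r - 5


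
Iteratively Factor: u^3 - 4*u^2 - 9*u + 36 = (u + 3)*(u^2 - 7*u + 12) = (u - 3)*(u + 3)*(u - 4)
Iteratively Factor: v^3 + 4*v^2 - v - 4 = (v + 4)*(v^2 - 1) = (v - 1)*(v + 4)*(v + 1)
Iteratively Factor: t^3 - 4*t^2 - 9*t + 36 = (t - 3)*(t^2 - t - 12) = (t - 4)*(t - 3)*(t + 3)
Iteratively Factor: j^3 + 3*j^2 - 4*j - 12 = (j + 2)*(j^2 + j - 6) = (j + 2)*(j + 3)*(j - 2)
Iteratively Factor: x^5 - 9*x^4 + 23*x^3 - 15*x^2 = (x - 5)*(x^4 - 4*x^3 + 3*x^2) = (x - 5)*(x - 1)*(x^3 - 3*x^2) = x*(x - 5)*(x - 1)*(x^2 - 3*x) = x*(x - 5)*(x - 3)*(x - 1)*(x)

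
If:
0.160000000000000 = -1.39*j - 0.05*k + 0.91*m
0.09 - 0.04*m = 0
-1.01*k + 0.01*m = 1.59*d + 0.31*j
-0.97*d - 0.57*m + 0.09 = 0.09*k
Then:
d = -1.40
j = 1.29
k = 1.83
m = 2.25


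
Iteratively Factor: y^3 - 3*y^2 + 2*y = (y - 1)*(y^2 - 2*y) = (y - 2)*(y - 1)*(y)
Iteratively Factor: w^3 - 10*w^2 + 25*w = (w - 5)*(w^2 - 5*w) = (w - 5)^2*(w)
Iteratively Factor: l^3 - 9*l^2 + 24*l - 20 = (l - 5)*(l^2 - 4*l + 4) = (l - 5)*(l - 2)*(l - 2)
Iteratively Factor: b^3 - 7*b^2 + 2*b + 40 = (b + 2)*(b^2 - 9*b + 20) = (b - 4)*(b + 2)*(b - 5)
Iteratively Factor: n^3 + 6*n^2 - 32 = (n + 4)*(n^2 + 2*n - 8) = (n + 4)^2*(n - 2)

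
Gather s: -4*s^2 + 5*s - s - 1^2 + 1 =-4*s^2 + 4*s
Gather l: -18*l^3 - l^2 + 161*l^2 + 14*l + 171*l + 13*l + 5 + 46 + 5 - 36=-18*l^3 + 160*l^2 + 198*l + 20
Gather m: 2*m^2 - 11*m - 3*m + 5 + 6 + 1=2*m^2 - 14*m + 12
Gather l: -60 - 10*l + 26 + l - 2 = -9*l - 36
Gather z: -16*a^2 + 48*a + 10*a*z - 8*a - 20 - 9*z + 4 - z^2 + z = -16*a^2 + 40*a - z^2 + z*(10*a - 8) - 16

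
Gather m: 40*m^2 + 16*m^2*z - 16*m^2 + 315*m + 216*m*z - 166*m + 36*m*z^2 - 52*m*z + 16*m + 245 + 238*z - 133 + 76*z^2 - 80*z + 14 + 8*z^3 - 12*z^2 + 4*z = m^2*(16*z + 24) + m*(36*z^2 + 164*z + 165) + 8*z^3 + 64*z^2 + 162*z + 126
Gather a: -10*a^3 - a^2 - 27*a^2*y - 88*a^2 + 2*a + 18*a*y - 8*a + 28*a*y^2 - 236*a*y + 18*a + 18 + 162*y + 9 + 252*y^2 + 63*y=-10*a^3 + a^2*(-27*y - 89) + a*(28*y^2 - 218*y + 12) + 252*y^2 + 225*y + 27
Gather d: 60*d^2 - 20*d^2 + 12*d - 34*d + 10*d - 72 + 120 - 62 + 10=40*d^2 - 12*d - 4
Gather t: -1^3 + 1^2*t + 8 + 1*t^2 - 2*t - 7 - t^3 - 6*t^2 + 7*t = -t^3 - 5*t^2 + 6*t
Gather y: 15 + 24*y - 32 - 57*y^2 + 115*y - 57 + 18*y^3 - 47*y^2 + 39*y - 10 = 18*y^3 - 104*y^2 + 178*y - 84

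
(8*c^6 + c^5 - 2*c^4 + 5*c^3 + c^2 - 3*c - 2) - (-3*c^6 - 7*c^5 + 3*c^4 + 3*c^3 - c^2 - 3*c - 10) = 11*c^6 + 8*c^5 - 5*c^4 + 2*c^3 + 2*c^2 + 8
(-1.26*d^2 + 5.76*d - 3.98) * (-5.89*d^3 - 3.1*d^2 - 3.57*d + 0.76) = 7.4214*d^5 - 30.0204*d^4 + 10.0844*d^3 - 9.1828*d^2 + 18.5862*d - 3.0248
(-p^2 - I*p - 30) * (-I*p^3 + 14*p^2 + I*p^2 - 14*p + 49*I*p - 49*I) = I*p^5 - 15*p^4 - I*p^4 + 15*p^3 - 33*I*p^3 - 371*p^2 + 33*I*p^2 + 371*p - 1470*I*p + 1470*I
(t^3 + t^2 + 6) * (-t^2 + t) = -t^5 + t^3 - 6*t^2 + 6*t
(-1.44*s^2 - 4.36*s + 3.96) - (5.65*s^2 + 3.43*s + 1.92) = -7.09*s^2 - 7.79*s + 2.04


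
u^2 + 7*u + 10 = (u + 2)*(u + 5)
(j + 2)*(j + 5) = j^2 + 7*j + 10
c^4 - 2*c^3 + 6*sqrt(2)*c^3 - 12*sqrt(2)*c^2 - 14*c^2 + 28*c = c*(c - 2)*(c - sqrt(2))*(c + 7*sqrt(2))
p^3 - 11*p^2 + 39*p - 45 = (p - 5)*(p - 3)^2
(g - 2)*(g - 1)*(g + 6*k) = g^3 + 6*g^2*k - 3*g^2 - 18*g*k + 2*g + 12*k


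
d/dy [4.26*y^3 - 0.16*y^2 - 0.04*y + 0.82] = 12.78*y^2 - 0.32*y - 0.04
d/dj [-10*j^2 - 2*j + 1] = -20*j - 2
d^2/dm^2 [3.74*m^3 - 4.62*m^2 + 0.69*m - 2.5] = 22.44*m - 9.24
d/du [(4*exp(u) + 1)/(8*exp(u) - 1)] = -12*exp(u)/(8*exp(u) - 1)^2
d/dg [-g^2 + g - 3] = 1 - 2*g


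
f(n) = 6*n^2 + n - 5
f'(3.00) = 37.00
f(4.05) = 97.46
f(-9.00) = 472.00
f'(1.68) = 21.16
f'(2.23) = 27.76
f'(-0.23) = -1.76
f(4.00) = 95.00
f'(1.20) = 15.40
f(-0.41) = -4.40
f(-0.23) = -4.91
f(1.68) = 13.61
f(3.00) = 52.00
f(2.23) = 27.07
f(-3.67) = 72.14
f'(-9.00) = -107.00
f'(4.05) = 49.60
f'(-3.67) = -43.04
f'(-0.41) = -3.92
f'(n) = 12*n + 1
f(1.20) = 4.84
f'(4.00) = 49.00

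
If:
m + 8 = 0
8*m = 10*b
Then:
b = -32/5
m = -8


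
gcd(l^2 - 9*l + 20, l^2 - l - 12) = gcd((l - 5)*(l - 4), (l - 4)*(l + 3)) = l - 4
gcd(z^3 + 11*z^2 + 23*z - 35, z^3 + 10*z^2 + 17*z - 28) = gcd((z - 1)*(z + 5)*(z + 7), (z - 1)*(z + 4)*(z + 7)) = z^2 + 6*z - 7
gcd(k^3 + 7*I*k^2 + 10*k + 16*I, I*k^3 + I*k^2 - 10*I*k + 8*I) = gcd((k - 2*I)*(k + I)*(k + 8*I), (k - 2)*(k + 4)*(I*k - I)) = 1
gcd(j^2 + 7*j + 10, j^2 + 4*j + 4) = j + 2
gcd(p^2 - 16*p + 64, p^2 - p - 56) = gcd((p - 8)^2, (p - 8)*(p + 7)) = p - 8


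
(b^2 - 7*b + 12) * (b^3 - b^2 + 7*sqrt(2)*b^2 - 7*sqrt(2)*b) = b^5 - 8*b^4 + 7*sqrt(2)*b^4 - 56*sqrt(2)*b^3 + 19*b^3 - 12*b^2 + 133*sqrt(2)*b^2 - 84*sqrt(2)*b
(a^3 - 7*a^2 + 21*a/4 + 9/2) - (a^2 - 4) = a^3 - 8*a^2 + 21*a/4 + 17/2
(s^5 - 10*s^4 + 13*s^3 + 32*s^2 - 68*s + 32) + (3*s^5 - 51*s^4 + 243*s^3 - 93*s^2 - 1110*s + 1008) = 4*s^5 - 61*s^4 + 256*s^3 - 61*s^2 - 1178*s + 1040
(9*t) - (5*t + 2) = 4*t - 2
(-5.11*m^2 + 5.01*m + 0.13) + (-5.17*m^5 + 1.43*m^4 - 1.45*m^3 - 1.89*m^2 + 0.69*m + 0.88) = -5.17*m^5 + 1.43*m^4 - 1.45*m^3 - 7.0*m^2 + 5.7*m + 1.01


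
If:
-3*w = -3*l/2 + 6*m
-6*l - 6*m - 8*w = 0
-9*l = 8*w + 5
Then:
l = 5/3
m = 5/3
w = -5/2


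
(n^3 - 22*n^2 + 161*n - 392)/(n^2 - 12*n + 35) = (n^2 - 15*n + 56)/(n - 5)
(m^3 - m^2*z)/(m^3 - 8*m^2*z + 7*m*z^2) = m/(m - 7*z)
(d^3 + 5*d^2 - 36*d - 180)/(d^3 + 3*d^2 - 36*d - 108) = (d + 5)/(d + 3)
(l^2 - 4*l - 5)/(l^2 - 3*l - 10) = (l + 1)/(l + 2)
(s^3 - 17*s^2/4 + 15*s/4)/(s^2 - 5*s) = (4*s^2 - 17*s + 15)/(4*(s - 5))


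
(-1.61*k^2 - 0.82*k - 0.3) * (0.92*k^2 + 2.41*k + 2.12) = -1.4812*k^4 - 4.6345*k^3 - 5.6654*k^2 - 2.4614*k - 0.636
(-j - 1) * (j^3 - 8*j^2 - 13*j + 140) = -j^4 + 7*j^3 + 21*j^2 - 127*j - 140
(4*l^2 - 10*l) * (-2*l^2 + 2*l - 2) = -8*l^4 + 28*l^3 - 28*l^2 + 20*l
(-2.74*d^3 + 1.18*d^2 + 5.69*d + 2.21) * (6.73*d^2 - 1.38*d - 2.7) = -18.4402*d^5 + 11.7226*d^4 + 44.0633*d^3 + 3.8351*d^2 - 18.4128*d - 5.967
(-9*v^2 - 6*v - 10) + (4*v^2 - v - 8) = -5*v^2 - 7*v - 18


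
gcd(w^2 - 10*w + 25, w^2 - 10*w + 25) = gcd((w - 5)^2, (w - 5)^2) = w^2 - 10*w + 25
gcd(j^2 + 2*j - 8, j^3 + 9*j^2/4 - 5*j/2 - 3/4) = 1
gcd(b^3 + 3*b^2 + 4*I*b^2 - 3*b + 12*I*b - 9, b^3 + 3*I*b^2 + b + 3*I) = b^2 + 4*I*b - 3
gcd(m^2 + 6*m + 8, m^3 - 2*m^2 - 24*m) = m + 4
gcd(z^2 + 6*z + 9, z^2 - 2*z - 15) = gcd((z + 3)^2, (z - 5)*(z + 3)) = z + 3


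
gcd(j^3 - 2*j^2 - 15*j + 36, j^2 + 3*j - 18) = j - 3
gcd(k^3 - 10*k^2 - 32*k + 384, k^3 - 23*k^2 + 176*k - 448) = k^2 - 16*k + 64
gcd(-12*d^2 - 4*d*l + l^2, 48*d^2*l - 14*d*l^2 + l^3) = 6*d - l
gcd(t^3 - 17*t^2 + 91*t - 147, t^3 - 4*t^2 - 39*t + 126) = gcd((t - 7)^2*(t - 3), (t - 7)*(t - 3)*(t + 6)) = t^2 - 10*t + 21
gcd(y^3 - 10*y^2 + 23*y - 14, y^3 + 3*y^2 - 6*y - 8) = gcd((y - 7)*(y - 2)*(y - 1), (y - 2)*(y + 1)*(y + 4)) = y - 2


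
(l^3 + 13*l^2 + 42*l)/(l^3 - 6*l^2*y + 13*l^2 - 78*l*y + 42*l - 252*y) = l/(l - 6*y)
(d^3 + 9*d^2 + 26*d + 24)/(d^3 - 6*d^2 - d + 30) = (d^2 + 7*d + 12)/(d^2 - 8*d + 15)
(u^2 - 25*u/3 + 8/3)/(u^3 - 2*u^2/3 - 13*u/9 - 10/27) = 9*(-3*u^2 + 25*u - 8)/(-27*u^3 + 18*u^2 + 39*u + 10)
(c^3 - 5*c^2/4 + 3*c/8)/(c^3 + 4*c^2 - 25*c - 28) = c*(8*c^2 - 10*c + 3)/(8*(c^3 + 4*c^2 - 25*c - 28))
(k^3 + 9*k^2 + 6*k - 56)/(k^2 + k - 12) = (k^2 + 5*k - 14)/(k - 3)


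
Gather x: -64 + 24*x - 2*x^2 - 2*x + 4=-2*x^2 + 22*x - 60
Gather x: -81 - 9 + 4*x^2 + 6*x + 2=4*x^2 + 6*x - 88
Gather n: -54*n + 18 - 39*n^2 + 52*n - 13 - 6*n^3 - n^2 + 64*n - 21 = -6*n^3 - 40*n^2 + 62*n - 16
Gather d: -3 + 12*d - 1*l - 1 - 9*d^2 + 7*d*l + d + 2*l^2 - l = -9*d^2 + d*(7*l + 13) + 2*l^2 - 2*l - 4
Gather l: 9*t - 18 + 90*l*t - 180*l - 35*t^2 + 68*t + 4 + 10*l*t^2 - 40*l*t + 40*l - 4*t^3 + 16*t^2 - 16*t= l*(10*t^2 + 50*t - 140) - 4*t^3 - 19*t^2 + 61*t - 14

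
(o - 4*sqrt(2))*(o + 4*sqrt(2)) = o^2 - 32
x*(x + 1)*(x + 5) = x^3 + 6*x^2 + 5*x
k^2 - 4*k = k*(k - 4)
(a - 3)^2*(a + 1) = a^3 - 5*a^2 + 3*a + 9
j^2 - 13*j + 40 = (j - 8)*(j - 5)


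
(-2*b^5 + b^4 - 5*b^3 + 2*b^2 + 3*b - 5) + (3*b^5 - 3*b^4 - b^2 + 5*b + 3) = b^5 - 2*b^4 - 5*b^3 + b^2 + 8*b - 2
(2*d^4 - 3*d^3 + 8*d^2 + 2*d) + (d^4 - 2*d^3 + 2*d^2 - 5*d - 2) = 3*d^4 - 5*d^3 + 10*d^2 - 3*d - 2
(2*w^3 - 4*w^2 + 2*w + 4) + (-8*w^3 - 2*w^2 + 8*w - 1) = -6*w^3 - 6*w^2 + 10*w + 3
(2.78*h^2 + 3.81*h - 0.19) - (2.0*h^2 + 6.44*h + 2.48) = 0.78*h^2 - 2.63*h - 2.67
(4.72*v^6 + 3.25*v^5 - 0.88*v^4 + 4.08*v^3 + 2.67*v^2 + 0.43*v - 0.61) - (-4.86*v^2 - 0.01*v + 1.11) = 4.72*v^6 + 3.25*v^5 - 0.88*v^4 + 4.08*v^3 + 7.53*v^2 + 0.44*v - 1.72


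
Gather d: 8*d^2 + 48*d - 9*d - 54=8*d^2 + 39*d - 54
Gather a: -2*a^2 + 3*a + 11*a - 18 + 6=-2*a^2 + 14*a - 12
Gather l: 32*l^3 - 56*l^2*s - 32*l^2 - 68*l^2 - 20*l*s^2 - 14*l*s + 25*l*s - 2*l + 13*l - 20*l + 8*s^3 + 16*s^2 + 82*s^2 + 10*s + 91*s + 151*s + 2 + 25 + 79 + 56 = 32*l^3 + l^2*(-56*s - 100) + l*(-20*s^2 + 11*s - 9) + 8*s^3 + 98*s^2 + 252*s + 162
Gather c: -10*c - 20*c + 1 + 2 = 3 - 30*c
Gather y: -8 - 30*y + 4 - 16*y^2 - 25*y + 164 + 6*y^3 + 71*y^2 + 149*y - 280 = 6*y^3 + 55*y^2 + 94*y - 120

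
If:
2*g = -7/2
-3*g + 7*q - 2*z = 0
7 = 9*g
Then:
No Solution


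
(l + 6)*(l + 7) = l^2 + 13*l + 42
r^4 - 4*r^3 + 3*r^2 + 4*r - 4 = (r - 2)^2*(r - 1)*(r + 1)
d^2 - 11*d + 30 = (d - 6)*(d - 5)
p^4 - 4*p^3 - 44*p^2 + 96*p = p*(p - 8)*(p - 2)*(p + 6)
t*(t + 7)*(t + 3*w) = t^3 + 3*t^2*w + 7*t^2 + 21*t*w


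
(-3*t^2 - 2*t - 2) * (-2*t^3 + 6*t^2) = 6*t^5 - 14*t^4 - 8*t^3 - 12*t^2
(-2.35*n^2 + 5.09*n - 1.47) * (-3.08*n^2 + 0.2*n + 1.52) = 7.238*n^4 - 16.1472*n^3 + 1.9736*n^2 + 7.4428*n - 2.2344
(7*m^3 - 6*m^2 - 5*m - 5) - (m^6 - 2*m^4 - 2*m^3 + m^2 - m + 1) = -m^6 + 2*m^4 + 9*m^3 - 7*m^2 - 4*m - 6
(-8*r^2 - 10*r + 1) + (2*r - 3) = -8*r^2 - 8*r - 2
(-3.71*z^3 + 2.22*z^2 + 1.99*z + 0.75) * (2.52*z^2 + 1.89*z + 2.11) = -9.3492*z^5 - 1.4175*z^4 + 1.3825*z^3 + 10.3353*z^2 + 5.6164*z + 1.5825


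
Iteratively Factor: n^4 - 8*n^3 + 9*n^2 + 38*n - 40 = (n - 5)*(n^3 - 3*n^2 - 6*n + 8) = (n - 5)*(n - 1)*(n^2 - 2*n - 8) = (n - 5)*(n - 1)*(n + 2)*(n - 4)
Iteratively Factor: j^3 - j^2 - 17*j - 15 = (j - 5)*(j^2 + 4*j + 3) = (j - 5)*(j + 1)*(j + 3)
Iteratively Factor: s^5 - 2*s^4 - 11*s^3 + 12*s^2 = (s)*(s^4 - 2*s^3 - 11*s^2 + 12*s) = s^2*(s^3 - 2*s^2 - 11*s + 12) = s^2*(s - 1)*(s^2 - s - 12) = s^2*(s - 4)*(s - 1)*(s + 3)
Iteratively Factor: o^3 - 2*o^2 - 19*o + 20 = (o - 1)*(o^2 - o - 20) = (o - 5)*(o - 1)*(o + 4)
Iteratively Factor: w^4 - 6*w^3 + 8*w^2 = (w)*(w^3 - 6*w^2 + 8*w) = w*(w - 2)*(w^2 - 4*w) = w*(w - 4)*(w - 2)*(w)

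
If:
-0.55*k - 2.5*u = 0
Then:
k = -4.54545454545455*u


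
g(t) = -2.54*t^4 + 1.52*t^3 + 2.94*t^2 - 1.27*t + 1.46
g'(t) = -10.16*t^3 + 4.56*t^2 + 5.88*t - 1.27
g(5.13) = -1481.63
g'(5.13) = -1222.76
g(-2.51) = -101.68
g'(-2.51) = 173.36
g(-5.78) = -3021.44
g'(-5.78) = 2078.99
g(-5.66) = -2779.53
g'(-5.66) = 1953.76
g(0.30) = 1.36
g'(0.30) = 0.63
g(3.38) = -242.06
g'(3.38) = -321.62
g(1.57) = -2.84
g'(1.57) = -20.12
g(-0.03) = 1.50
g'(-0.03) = -1.44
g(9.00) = -15328.69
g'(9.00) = -6985.63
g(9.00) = -15328.69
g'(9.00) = -6985.63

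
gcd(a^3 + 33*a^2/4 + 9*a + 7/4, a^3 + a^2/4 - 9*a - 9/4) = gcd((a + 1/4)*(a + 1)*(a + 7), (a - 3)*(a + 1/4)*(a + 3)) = a + 1/4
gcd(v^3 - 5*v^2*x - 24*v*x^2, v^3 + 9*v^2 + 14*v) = v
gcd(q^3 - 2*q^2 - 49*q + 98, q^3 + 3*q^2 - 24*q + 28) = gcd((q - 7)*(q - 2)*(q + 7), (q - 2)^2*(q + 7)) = q^2 + 5*q - 14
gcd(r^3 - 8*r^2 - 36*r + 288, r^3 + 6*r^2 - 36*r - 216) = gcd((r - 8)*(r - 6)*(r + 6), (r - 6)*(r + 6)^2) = r^2 - 36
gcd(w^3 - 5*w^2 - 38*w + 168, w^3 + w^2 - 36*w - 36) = w + 6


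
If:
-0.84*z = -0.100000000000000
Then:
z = 0.12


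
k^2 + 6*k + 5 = (k + 1)*(k + 5)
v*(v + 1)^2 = v^3 + 2*v^2 + v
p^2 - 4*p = p*(p - 4)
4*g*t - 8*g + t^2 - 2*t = (4*g + t)*(t - 2)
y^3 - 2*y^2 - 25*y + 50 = (y - 5)*(y - 2)*(y + 5)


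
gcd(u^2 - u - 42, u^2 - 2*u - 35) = u - 7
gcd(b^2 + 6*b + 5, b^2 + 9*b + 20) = b + 5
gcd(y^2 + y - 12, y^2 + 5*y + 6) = 1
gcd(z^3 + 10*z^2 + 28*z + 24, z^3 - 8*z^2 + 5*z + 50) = z + 2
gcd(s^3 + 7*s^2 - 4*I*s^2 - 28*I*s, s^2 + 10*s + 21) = s + 7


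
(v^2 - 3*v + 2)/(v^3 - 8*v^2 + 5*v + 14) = (v - 1)/(v^2 - 6*v - 7)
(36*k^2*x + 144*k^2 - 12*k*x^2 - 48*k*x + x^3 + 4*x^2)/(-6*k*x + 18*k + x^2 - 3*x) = (-6*k*x - 24*k + x^2 + 4*x)/(x - 3)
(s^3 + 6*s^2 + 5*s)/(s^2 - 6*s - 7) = s*(s + 5)/(s - 7)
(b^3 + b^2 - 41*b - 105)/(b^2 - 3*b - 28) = (b^2 + 8*b + 15)/(b + 4)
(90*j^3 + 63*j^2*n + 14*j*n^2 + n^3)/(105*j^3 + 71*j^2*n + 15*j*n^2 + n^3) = (6*j + n)/(7*j + n)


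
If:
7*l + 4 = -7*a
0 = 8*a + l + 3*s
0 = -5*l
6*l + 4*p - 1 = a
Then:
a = -4/7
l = 0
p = 3/28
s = 32/21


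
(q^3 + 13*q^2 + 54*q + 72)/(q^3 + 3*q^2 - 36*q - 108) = (q + 4)/(q - 6)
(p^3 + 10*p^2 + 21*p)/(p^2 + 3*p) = p + 7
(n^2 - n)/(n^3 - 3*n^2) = (n - 1)/(n*(n - 3))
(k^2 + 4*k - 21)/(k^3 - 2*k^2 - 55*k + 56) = (k - 3)/(k^2 - 9*k + 8)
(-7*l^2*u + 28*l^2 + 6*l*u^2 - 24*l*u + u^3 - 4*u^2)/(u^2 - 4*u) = -7*l^2/u + 6*l + u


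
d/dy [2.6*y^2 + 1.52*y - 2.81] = 5.2*y + 1.52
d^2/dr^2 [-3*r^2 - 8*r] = -6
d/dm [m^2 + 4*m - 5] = 2*m + 4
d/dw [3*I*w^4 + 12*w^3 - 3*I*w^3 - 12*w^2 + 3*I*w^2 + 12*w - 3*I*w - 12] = 12*I*w^3 + 9*w^2*(4 - I) + 6*w*(-4 + I) + 12 - 3*I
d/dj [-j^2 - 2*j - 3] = -2*j - 2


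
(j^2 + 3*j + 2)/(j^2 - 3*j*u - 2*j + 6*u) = (j^2 + 3*j + 2)/(j^2 - 3*j*u - 2*j + 6*u)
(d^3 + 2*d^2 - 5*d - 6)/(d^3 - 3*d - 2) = (d + 3)/(d + 1)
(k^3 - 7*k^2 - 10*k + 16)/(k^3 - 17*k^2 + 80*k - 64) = (k + 2)/(k - 8)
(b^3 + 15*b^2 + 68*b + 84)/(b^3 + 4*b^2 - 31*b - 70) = (b + 6)/(b - 5)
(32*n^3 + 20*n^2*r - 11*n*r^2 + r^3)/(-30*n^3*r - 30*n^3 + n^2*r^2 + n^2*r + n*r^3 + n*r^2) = (32*n^3 + 20*n^2*r - 11*n*r^2 + r^3)/(n*(-30*n^2*r - 30*n^2 + n*r^2 + n*r + r^3 + r^2))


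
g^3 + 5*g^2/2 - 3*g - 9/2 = (g - 3/2)*(g + 1)*(g + 3)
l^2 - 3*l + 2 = (l - 2)*(l - 1)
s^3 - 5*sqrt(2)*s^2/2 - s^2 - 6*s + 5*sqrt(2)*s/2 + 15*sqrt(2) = (s - 3)*(s + 2)*(s - 5*sqrt(2)/2)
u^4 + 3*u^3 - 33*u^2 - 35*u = u*(u - 5)*(u + 1)*(u + 7)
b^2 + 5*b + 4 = (b + 1)*(b + 4)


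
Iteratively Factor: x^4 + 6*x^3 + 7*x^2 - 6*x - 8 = (x + 4)*(x^3 + 2*x^2 - x - 2) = (x + 1)*(x + 4)*(x^2 + x - 2) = (x + 1)*(x + 2)*(x + 4)*(x - 1)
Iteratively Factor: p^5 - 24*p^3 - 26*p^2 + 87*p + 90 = (p + 3)*(p^4 - 3*p^3 - 15*p^2 + 19*p + 30) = (p + 3)^2*(p^3 - 6*p^2 + 3*p + 10) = (p - 2)*(p + 3)^2*(p^2 - 4*p - 5) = (p - 5)*(p - 2)*(p + 3)^2*(p + 1)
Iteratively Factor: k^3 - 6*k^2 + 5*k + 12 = (k - 4)*(k^2 - 2*k - 3) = (k - 4)*(k + 1)*(k - 3)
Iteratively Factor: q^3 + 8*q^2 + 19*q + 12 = (q + 1)*(q^2 + 7*q + 12) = (q + 1)*(q + 4)*(q + 3)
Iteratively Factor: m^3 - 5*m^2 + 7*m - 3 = (m - 1)*(m^2 - 4*m + 3) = (m - 1)^2*(m - 3)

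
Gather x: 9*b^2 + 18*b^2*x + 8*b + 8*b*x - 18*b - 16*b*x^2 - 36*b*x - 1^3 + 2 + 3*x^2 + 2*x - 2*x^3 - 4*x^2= 9*b^2 - 10*b - 2*x^3 + x^2*(-16*b - 1) + x*(18*b^2 - 28*b + 2) + 1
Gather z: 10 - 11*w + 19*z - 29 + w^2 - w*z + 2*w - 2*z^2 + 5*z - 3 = w^2 - 9*w - 2*z^2 + z*(24 - w) - 22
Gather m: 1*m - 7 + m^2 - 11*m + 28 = m^2 - 10*m + 21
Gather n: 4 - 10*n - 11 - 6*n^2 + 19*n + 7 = -6*n^2 + 9*n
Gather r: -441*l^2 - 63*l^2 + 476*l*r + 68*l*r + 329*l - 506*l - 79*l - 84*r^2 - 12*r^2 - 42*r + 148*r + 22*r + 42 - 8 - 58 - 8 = -504*l^2 - 256*l - 96*r^2 + r*(544*l + 128) - 32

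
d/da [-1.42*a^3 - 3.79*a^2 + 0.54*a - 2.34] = -4.26*a^2 - 7.58*a + 0.54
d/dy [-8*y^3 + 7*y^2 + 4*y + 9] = -24*y^2 + 14*y + 4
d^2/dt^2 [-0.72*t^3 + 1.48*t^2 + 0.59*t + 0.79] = 2.96 - 4.32*t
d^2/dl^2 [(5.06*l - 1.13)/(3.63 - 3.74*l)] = (-2.8421709430404e-14*l - 105.779168)/(3.74*l - 3.63)^3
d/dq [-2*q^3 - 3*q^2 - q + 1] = -6*q^2 - 6*q - 1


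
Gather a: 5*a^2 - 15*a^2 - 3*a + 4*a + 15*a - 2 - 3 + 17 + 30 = -10*a^2 + 16*a + 42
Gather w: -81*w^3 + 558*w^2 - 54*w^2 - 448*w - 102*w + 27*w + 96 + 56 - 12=-81*w^3 + 504*w^2 - 523*w + 140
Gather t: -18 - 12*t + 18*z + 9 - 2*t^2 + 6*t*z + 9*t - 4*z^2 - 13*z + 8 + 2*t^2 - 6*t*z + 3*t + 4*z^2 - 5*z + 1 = 0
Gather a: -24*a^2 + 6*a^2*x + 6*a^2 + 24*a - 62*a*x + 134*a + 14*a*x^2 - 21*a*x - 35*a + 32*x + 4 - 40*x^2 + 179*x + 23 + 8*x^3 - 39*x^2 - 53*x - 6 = a^2*(6*x - 18) + a*(14*x^2 - 83*x + 123) + 8*x^3 - 79*x^2 + 158*x + 21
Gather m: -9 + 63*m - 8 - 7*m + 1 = 56*m - 16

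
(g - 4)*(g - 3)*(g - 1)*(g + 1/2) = g^4 - 15*g^3/2 + 15*g^2 - 5*g/2 - 6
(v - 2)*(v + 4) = v^2 + 2*v - 8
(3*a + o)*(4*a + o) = 12*a^2 + 7*a*o + o^2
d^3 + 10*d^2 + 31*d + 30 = (d + 2)*(d + 3)*(d + 5)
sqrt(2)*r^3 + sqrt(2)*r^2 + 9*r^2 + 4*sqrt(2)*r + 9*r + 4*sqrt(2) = (r + 1)*(r + 4*sqrt(2))*(sqrt(2)*r + 1)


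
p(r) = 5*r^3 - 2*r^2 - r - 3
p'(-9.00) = 1250.00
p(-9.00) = -3801.00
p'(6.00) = 515.00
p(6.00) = 999.00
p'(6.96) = 697.78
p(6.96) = 1578.92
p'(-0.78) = 11.25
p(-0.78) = -5.81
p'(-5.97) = 557.49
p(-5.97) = -1132.19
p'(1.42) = 23.57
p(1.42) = 5.86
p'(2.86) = 110.25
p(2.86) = 94.75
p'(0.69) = 3.38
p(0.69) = -3.00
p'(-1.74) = 51.37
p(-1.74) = -33.66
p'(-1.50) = 38.75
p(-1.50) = -22.88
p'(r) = 15*r^2 - 4*r - 1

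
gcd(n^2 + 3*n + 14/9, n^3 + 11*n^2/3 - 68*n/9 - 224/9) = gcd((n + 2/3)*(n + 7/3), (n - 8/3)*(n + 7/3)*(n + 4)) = n + 7/3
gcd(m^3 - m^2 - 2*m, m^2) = m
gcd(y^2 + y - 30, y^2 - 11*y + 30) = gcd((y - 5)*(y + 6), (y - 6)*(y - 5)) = y - 5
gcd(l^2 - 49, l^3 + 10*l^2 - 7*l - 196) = l + 7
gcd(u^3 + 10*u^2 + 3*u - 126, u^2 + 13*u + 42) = u^2 + 13*u + 42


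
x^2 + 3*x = x*(x + 3)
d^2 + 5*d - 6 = (d - 1)*(d + 6)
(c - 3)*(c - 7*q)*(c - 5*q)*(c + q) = c^4 - 11*c^3*q - 3*c^3 + 23*c^2*q^2 + 33*c^2*q + 35*c*q^3 - 69*c*q^2 - 105*q^3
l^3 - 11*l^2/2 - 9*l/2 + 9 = (l - 6)*(l - 1)*(l + 3/2)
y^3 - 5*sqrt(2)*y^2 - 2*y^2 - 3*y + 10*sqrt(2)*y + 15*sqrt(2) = (y - 3)*(y + 1)*(y - 5*sqrt(2))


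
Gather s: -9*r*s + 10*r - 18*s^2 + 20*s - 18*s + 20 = 10*r - 18*s^2 + s*(2 - 9*r) + 20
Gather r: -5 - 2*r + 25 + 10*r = 8*r + 20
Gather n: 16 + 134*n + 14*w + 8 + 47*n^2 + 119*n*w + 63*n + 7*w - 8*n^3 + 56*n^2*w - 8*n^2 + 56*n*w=-8*n^3 + n^2*(56*w + 39) + n*(175*w + 197) + 21*w + 24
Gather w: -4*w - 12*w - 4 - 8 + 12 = -16*w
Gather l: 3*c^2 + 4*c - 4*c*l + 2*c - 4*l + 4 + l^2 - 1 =3*c^2 + 6*c + l^2 + l*(-4*c - 4) + 3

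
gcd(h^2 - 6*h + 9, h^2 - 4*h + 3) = h - 3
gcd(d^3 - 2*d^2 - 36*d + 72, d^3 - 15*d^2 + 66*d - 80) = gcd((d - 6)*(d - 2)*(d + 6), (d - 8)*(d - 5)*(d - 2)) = d - 2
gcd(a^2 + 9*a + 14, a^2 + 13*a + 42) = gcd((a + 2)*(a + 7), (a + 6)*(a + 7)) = a + 7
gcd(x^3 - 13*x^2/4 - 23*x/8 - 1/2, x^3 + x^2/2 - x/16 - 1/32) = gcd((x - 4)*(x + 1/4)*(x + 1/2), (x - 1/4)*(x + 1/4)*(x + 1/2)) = x^2 + 3*x/4 + 1/8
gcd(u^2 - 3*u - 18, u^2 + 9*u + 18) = u + 3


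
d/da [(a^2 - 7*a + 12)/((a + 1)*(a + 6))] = 2*(7*a^2 - 6*a - 63)/(a^4 + 14*a^3 + 61*a^2 + 84*a + 36)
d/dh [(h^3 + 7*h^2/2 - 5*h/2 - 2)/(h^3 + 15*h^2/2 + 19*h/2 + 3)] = 2*(2*h^2 + 10*h + 23)/(h^4 + 14*h^3 + 61*h^2 + 84*h + 36)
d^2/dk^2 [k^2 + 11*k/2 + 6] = 2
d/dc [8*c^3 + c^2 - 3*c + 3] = 24*c^2 + 2*c - 3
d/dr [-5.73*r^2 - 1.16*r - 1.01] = -11.46*r - 1.16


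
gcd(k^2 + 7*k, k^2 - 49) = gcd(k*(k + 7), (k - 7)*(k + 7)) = k + 7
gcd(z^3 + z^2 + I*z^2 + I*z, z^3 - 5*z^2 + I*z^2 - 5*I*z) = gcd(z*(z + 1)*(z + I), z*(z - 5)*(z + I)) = z^2 + I*z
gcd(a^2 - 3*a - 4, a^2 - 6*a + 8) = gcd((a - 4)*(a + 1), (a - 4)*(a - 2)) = a - 4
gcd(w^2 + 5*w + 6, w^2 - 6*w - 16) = w + 2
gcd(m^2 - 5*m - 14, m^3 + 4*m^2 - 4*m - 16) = m + 2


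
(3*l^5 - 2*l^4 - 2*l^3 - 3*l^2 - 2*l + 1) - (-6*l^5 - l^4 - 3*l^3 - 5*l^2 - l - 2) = 9*l^5 - l^4 + l^3 + 2*l^2 - l + 3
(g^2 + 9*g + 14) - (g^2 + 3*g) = 6*g + 14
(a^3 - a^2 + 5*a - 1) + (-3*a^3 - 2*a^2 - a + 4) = -2*a^3 - 3*a^2 + 4*a + 3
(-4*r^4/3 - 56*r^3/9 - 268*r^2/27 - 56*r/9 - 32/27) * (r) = -4*r^5/3 - 56*r^4/9 - 268*r^3/27 - 56*r^2/9 - 32*r/27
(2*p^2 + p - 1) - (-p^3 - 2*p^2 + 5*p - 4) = p^3 + 4*p^2 - 4*p + 3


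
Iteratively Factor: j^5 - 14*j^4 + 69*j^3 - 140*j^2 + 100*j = (j - 5)*(j^4 - 9*j^3 + 24*j^2 - 20*j) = j*(j - 5)*(j^3 - 9*j^2 + 24*j - 20) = j*(j - 5)^2*(j^2 - 4*j + 4) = j*(j - 5)^2*(j - 2)*(j - 2)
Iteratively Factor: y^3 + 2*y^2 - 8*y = (y - 2)*(y^2 + 4*y) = y*(y - 2)*(y + 4)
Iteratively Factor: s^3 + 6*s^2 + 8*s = (s + 4)*(s^2 + 2*s) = (s + 2)*(s + 4)*(s)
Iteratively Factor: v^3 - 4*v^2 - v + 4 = (v + 1)*(v^2 - 5*v + 4) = (v - 1)*(v + 1)*(v - 4)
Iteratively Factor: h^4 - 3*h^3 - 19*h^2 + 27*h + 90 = (h - 3)*(h^3 - 19*h - 30) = (h - 3)*(h + 2)*(h^2 - 2*h - 15) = (h - 3)*(h + 2)*(h + 3)*(h - 5)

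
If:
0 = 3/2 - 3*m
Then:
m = 1/2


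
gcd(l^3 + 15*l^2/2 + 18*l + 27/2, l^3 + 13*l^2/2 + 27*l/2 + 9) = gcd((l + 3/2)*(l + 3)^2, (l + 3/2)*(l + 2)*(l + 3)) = l^2 + 9*l/2 + 9/2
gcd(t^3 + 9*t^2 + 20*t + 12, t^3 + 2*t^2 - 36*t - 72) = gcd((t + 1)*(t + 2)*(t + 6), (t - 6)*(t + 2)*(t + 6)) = t^2 + 8*t + 12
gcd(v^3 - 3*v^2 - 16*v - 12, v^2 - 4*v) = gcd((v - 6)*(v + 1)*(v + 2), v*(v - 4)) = 1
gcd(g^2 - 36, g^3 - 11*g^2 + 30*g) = g - 6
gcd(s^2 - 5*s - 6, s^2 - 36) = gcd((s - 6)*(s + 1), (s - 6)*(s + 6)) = s - 6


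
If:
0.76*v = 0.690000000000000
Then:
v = 0.91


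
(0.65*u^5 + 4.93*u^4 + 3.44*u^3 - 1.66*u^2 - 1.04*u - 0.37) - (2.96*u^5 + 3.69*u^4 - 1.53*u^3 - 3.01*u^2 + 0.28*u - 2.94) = -2.31*u^5 + 1.24*u^4 + 4.97*u^3 + 1.35*u^2 - 1.32*u + 2.57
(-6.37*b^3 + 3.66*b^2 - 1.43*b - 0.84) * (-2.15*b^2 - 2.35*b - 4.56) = 13.6955*b^5 + 7.1005*b^4 + 23.5207*b^3 - 11.5231*b^2 + 8.4948*b + 3.8304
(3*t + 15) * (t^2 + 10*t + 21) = 3*t^3 + 45*t^2 + 213*t + 315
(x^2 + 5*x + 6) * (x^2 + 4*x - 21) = x^4 + 9*x^3 + 5*x^2 - 81*x - 126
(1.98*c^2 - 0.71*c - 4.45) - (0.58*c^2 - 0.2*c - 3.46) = 1.4*c^2 - 0.51*c - 0.99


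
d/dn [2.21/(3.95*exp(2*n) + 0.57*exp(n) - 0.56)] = (-17.459*exp(n) - 1.2597)*exp(n)/(3.95*exp(2*n) + 0.57*exp(n) - 0.56)^2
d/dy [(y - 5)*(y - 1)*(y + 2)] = 3*y^2 - 8*y - 7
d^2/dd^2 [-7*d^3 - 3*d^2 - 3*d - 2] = -42*d - 6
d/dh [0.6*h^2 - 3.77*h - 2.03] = 1.2*h - 3.77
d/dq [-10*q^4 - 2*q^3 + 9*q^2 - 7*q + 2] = -40*q^3 - 6*q^2 + 18*q - 7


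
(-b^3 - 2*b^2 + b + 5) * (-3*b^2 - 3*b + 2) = 3*b^5 + 9*b^4 + b^3 - 22*b^2 - 13*b + 10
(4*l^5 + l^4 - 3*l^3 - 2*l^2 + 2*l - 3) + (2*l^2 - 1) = 4*l^5 + l^4 - 3*l^3 + 2*l - 4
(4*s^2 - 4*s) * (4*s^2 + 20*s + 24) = 16*s^4 + 64*s^3 + 16*s^2 - 96*s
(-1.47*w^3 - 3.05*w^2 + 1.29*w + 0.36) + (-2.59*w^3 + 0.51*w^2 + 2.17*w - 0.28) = -4.06*w^3 - 2.54*w^2 + 3.46*w + 0.08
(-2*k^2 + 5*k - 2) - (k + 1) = -2*k^2 + 4*k - 3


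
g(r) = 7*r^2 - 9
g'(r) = 14*r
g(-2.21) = 25.19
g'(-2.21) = -30.94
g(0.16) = -8.82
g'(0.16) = 2.24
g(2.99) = 53.58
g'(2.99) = 41.86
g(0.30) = -8.37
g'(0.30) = 4.20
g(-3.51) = 77.24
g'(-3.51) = -49.14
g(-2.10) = 21.87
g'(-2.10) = -29.40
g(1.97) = 18.17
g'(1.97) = 27.58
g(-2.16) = 23.66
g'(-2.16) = -30.24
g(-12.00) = 999.00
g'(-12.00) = -168.00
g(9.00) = 558.00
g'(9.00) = 126.00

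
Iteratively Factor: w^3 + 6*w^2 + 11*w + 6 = (w + 3)*(w^2 + 3*w + 2) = (w + 2)*(w + 3)*(w + 1)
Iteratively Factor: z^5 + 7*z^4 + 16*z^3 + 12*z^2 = (z + 2)*(z^4 + 5*z^3 + 6*z^2) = (z + 2)*(z + 3)*(z^3 + 2*z^2) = z*(z + 2)*(z + 3)*(z^2 + 2*z) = z^2*(z + 2)*(z + 3)*(z + 2)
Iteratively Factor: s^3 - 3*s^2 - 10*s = (s + 2)*(s^2 - 5*s) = s*(s + 2)*(s - 5)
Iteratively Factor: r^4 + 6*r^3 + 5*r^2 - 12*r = (r - 1)*(r^3 + 7*r^2 + 12*r) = (r - 1)*(r + 4)*(r^2 + 3*r) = r*(r - 1)*(r + 4)*(r + 3)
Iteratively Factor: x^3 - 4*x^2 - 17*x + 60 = (x + 4)*(x^2 - 8*x + 15) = (x - 3)*(x + 4)*(x - 5)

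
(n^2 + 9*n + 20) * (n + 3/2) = n^3 + 21*n^2/2 + 67*n/2 + 30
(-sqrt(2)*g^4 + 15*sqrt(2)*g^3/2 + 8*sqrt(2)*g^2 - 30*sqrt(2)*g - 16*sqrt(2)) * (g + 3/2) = -sqrt(2)*g^5 + 6*sqrt(2)*g^4 + 77*sqrt(2)*g^3/4 - 18*sqrt(2)*g^2 - 61*sqrt(2)*g - 24*sqrt(2)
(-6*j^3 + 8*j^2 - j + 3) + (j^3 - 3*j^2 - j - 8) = -5*j^3 + 5*j^2 - 2*j - 5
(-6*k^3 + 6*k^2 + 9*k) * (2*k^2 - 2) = -12*k^5 + 12*k^4 + 30*k^3 - 12*k^2 - 18*k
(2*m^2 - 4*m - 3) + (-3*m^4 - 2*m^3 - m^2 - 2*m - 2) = -3*m^4 - 2*m^3 + m^2 - 6*m - 5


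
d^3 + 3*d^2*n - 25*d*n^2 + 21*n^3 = (d - 3*n)*(d - n)*(d + 7*n)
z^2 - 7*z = z*(z - 7)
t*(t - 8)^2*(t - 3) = t^4 - 19*t^3 + 112*t^2 - 192*t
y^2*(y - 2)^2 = y^4 - 4*y^3 + 4*y^2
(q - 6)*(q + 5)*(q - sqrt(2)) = q^3 - sqrt(2)*q^2 - q^2 - 30*q + sqrt(2)*q + 30*sqrt(2)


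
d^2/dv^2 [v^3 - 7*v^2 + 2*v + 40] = 6*v - 14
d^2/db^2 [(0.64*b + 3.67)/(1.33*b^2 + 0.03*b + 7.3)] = ((0.64*b + 3.67)*(2.66*b + 0.03)*(5.32*b + 0.06) - (5.1072*b + 9.8006)*(1.33*b^2 + 0.03*b + 7.3))/(1.33*b^2 + 0.03*b + 7.3)^3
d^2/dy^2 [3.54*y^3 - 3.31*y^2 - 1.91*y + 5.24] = 21.24*y - 6.62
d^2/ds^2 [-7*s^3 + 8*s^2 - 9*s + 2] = 16 - 42*s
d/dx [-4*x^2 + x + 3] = 1 - 8*x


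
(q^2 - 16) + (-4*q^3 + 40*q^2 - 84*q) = -4*q^3 + 41*q^2 - 84*q - 16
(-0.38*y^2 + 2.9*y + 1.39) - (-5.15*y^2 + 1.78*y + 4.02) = 4.77*y^2 + 1.12*y - 2.63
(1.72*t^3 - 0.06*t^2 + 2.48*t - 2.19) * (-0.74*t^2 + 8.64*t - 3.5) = -1.2728*t^5 + 14.9052*t^4 - 8.3736*t^3 + 23.2578*t^2 - 27.6016*t + 7.665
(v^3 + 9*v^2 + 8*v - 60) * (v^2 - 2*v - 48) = v^5 + 7*v^4 - 58*v^3 - 508*v^2 - 264*v + 2880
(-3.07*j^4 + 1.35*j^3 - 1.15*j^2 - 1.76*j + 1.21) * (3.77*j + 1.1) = -11.5739*j^5 + 1.7125*j^4 - 2.8505*j^3 - 7.9002*j^2 + 2.6257*j + 1.331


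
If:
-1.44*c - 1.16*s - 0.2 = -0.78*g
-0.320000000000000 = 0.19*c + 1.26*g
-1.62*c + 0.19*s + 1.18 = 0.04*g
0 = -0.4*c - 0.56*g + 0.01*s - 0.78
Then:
No Solution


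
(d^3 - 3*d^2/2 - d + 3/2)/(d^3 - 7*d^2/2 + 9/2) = (d - 1)/(d - 3)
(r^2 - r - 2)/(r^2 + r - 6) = (r + 1)/(r + 3)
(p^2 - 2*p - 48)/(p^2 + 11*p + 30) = (p - 8)/(p + 5)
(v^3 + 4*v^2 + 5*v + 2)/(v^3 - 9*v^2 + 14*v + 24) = (v^2 + 3*v + 2)/(v^2 - 10*v + 24)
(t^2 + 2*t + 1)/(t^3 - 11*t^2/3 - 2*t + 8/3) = 3*(t + 1)/(3*t^2 - 14*t + 8)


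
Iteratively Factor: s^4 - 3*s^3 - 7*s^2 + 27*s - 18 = (s - 2)*(s^3 - s^2 - 9*s + 9) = (s - 3)*(s - 2)*(s^2 + 2*s - 3) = (s - 3)*(s - 2)*(s + 3)*(s - 1)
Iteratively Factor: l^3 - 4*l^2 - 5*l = (l)*(l^2 - 4*l - 5) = l*(l - 5)*(l + 1)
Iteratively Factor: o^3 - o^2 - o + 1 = (o + 1)*(o^2 - 2*o + 1) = (o - 1)*(o + 1)*(o - 1)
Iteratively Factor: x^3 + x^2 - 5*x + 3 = (x + 3)*(x^2 - 2*x + 1) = (x - 1)*(x + 3)*(x - 1)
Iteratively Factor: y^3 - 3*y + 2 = (y + 2)*(y^2 - 2*y + 1) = (y - 1)*(y + 2)*(y - 1)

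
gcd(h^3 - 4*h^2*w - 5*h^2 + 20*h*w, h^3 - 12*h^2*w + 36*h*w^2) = h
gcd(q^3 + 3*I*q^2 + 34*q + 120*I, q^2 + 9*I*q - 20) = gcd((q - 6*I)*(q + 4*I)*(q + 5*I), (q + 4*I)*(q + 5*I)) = q^2 + 9*I*q - 20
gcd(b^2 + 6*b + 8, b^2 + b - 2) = b + 2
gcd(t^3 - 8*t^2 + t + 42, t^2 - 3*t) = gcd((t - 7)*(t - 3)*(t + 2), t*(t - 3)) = t - 3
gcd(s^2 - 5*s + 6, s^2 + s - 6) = s - 2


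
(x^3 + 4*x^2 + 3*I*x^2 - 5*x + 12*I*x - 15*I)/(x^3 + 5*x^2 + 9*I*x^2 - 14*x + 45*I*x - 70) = (x^2 + x*(-1 + 3*I) - 3*I)/(x^2 + 9*I*x - 14)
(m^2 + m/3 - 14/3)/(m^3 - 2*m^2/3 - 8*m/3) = (3*m + 7)/(m*(3*m + 4))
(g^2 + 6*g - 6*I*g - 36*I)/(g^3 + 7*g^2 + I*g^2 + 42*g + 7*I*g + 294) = (g + 6)/(g^2 + 7*g*(1 + I) + 49*I)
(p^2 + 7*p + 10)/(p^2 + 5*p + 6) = (p + 5)/(p + 3)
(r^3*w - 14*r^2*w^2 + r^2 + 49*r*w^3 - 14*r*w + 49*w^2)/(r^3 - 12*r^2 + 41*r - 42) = (r^3*w - 14*r^2*w^2 + r^2 + 49*r*w^3 - 14*r*w + 49*w^2)/(r^3 - 12*r^2 + 41*r - 42)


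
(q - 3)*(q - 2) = q^2 - 5*q + 6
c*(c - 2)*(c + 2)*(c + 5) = c^4 + 5*c^3 - 4*c^2 - 20*c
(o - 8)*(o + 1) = o^2 - 7*o - 8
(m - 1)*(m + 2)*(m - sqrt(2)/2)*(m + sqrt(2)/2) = m^4 + m^3 - 5*m^2/2 - m/2 + 1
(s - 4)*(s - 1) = s^2 - 5*s + 4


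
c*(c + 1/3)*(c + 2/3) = c^3 + c^2 + 2*c/9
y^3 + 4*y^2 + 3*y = y*(y + 1)*(y + 3)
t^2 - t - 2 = (t - 2)*(t + 1)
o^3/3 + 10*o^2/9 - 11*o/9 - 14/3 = (o/3 + 1)*(o - 2)*(o + 7/3)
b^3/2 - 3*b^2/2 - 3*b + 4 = (b/2 + 1)*(b - 4)*(b - 1)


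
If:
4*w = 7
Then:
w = 7/4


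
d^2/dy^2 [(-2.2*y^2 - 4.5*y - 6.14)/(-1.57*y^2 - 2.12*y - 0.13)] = (7.53914*y^3 + 88.112796*y^2 + 117.107556*y + 50.278844)/(3.869893*y^6 + 15.676764*y^5 + 22.129935*y^4 + 12.12428*y^3 + 1.832415*y^2 + 0.107484*y + 0.002197)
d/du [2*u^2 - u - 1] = 4*u - 1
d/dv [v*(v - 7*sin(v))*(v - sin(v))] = -8*v^2*cos(v) + 3*v^2 - 16*v*sin(v) + 7*v*sin(2*v) + 7*sin(v)^2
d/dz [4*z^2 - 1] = 8*z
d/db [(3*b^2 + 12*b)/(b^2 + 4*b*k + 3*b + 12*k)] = 3*(-b*(b + 4)*(2*b + 4*k + 3) + 2*(b + 2)*(b^2 + 4*b*k + 3*b + 12*k))/(b^2 + 4*b*k + 3*b + 12*k)^2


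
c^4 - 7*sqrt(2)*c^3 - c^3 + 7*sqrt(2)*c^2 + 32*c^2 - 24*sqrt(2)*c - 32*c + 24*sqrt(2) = (c - 1)*(c - 3*sqrt(2))*(c - 2*sqrt(2))^2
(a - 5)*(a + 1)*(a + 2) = a^3 - 2*a^2 - 13*a - 10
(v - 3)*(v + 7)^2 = v^3 + 11*v^2 + 7*v - 147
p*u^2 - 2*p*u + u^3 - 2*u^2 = u*(p + u)*(u - 2)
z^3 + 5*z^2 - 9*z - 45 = (z - 3)*(z + 3)*(z + 5)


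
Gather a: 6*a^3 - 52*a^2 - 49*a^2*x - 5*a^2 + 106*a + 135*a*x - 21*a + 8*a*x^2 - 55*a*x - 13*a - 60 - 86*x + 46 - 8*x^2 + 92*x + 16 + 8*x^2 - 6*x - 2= 6*a^3 + a^2*(-49*x - 57) + a*(8*x^2 + 80*x + 72)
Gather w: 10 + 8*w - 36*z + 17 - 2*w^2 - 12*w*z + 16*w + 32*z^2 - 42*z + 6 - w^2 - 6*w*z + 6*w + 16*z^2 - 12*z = -3*w^2 + w*(30 - 18*z) + 48*z^2 - 90*z + 33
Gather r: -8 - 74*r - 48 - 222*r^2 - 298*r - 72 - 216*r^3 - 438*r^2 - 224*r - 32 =-216*r^3 - 660*r^2 - 596*r - 160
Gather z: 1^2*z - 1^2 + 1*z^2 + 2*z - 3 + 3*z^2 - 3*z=4*z^2 - 4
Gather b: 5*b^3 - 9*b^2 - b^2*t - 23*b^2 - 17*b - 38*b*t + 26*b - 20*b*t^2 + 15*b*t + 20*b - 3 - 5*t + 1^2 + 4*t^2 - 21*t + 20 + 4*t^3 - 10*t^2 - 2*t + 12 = 5*b^3 + b^2*(-t - 32) + b*(-20*t^2 - 23*t + 29) + 4*t^3 - 6*t^2 - 28*t + 30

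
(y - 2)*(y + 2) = y^2 - 4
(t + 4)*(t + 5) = t^2 + 9*t + 20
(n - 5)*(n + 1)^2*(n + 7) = n^4 + 4*n^3 - 30*n^2 - 68*n - 35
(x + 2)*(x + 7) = x^2 + 9*x + 14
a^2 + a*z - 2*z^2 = (a - z)*(a + 2*z)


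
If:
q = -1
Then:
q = -1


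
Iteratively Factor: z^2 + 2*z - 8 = (z - 2)*(z + 4)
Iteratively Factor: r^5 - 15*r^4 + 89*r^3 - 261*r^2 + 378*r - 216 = (r - 3)*(r^4 - 12*r^3 + 53*r^2 - 102*r + 72) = (r - 4)*(r - 3)*(r^3 - 8*r^2 + 21*r - 18) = (r - 4)*(r - 3)*(r - 2)*(r^2 - 6*r + 9) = (r - 4)*(r - 3)^2*(r - 2)*(r - 3)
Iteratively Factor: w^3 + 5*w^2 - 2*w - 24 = (w - 2)*(w^2 + 7*w + 12) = (w - 2)*(w + 3)*(w + 4)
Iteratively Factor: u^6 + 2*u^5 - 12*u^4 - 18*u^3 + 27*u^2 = (u + 3)*(u^5 - u^4 - 9*u^3 + 9*u^2) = u*(u + 3)*(u^4 - u^3 - 9*u^2 + 9*u) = u*(u + 3)^2*(u^3 - 4*u^2 + 3*u) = u^2*(u + 3)^2*(u^2 - 4*u + 3) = u^2*(u - 3)*(u + 3)^2*(u - 1)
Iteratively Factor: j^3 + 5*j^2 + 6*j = (j)*(j^2 + 5*j + 6) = j*(j + 2)*(j + 3)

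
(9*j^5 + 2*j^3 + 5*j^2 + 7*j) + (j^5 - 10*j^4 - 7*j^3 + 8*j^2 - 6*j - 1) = 10*j^5 - 10*j^4 - 5*j^3 + 13*j^2 + j - 1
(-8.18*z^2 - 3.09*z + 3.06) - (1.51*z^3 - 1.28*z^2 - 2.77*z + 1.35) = -1.51*z^3 - 6.9*z^2 - 0.32*z + 1.71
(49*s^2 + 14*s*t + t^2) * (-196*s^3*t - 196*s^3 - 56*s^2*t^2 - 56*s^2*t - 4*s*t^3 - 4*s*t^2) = -9604*s^5*t - 9604*s^5 - 5488*s^4*t^2 - 5488*s^4*t - 1176*s^3*t^3 - 1176*s^3*t^2 - 112*s^2*t^4 - 112*s^2*t^3 - 4*s*t^5 - 4*s*t^4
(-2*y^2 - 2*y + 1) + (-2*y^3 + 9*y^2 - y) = -2*y^3 + 7*y^2 - 3*y + 1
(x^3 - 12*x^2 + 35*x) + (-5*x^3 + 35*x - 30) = -4*x^3 - 12*x^2 + 70*x - 30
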